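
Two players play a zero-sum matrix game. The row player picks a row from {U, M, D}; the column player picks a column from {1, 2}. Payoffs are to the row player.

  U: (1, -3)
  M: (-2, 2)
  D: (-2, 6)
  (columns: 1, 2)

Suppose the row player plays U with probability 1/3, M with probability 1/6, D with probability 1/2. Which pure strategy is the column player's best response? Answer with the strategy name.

1

If the column player plays 1, the row player's expected payoff is (1/3)·1 + (1/6)·(-2) + (1/2)·(-2) = -1.
If the column player plays 2, the row player's expected payoff is (1/3)·(-3) + (1/6)·2 + (1/2)·6 = 7/3.
The column player minimizes the row player's payoff; the smallest is -1, so the best response is 1.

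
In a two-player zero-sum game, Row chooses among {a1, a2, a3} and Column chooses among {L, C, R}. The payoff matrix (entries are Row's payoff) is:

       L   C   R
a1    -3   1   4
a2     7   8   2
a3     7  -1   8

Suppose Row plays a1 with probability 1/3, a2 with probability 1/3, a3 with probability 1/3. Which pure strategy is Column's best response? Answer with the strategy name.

C

If Column plays L, Row's expected payoff is (1/3)·(-3) + (1/3)·7 + (1/3)·7 = 11/3.
If Column plays C, Row's expected payoff is (1/3)·1 + (1/3)·8 + (1/3)·(-1) = 8/3.
If Column plays R, Row's expected payoff is (1/3)·4 + (1/3)·2 + (1/3)·8 = 14/3.
Column minimizes Row's payoff; the smallest is 8/3, so the best response is C.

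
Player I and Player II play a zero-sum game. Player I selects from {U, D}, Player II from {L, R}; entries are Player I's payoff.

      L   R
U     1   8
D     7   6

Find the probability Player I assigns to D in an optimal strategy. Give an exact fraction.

Row minima: U → 1, D → 6; maximin = 6.
Column maxima: L → 7, R → 8; minimax = 7.
6 ≠ 7, so there is no saddle point; optimal play is mixed.
Let Player I play U with probability p. Expected payoff against L: 1p + 7(1−p) = −6p + 7; against R: 8p + 6(1−p) = 2p + 6.
Setting these equal: −6p + 7 = 2p + 6 ⇒ −8p = -1 ⇒ p = 1/8, and the value is (-6)·(1/8) + 7 = 25/4.
For Player II: with q = P(L), equating U's and D's payoffs gives −7q + 8 = q + 6 ⇒ q = 1/4.

7/8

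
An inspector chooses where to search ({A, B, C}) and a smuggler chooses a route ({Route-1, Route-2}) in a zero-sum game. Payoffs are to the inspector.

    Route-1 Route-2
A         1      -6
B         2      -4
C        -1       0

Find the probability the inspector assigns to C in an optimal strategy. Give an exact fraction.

Row minima: A → -6, B → -4, C → -1; maximin = -1.
Column maxima: Route-1 → 2, Route-2 → 0; minimax = 0.
-1 ≠ 0, so there is no saddle point; optimal play is mixed.
A is strictly dominated by B, so the inspector never plays it.
On the remaining 2×2 (B, C vs Route-1, Route-2):
Let the inspector play B with probability p. Expected payoff against Route-1: 2p + (-1)(1−p) = 3p − 1; against Route-2: (-4)p + 0(1−p) = −4p.
Setting these equal: 3p − 1 = −4p ⇒ 7p = 1 ⇒ p = 1/7, and the value is (3)·(1/7) − 1 = -4/7.
For the smuggler: with q = P(Route-1), equating B's and C's payoffs gives 6q − 4 = −q ⇒ q = 4/7.

6/7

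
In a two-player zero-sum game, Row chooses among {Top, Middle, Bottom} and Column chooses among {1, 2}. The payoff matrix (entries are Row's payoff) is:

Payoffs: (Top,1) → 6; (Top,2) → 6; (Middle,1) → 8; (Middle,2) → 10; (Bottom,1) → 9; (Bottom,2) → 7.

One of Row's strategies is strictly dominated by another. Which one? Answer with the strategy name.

Middle gives a strictly higher payoff than Top against every column: 8 > 6, 10 > 6.
So Top is strictly dominated and Row never plays it.

Top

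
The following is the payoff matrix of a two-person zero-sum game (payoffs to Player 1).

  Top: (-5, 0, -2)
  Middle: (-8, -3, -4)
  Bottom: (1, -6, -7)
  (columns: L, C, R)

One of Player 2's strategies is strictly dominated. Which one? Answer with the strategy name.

C

R holds Player 1's payoff strictly below C in every row: -2 < 0, -4 < -3, -7 < -6.
So C is strictly dominated for Player 2.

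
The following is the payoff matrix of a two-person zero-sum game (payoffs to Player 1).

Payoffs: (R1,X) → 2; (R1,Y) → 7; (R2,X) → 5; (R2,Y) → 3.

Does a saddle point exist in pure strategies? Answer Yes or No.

No

Row minima: R1 → 2, R2 → 3; maximin = 3.
Column maxima: X → 5, Y → 7; minimax = 5.
3 ≠ 5, so no pure-strategy equilibrium exists.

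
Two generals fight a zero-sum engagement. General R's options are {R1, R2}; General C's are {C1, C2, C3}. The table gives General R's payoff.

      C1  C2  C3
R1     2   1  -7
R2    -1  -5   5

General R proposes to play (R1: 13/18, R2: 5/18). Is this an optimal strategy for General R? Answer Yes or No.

Against C1 this mix gives (13/18)·2 + (5/18)·(-1) = 7/6.
Against C2 this mix gives (13/18)·1 + (5/18)·(-5) = -2/3.
Against C3 this mix gives (13/18)·(-7) + (5/18)·5 = -11/3.
General C will play C3, holding General R to -11/3. Shifting weight toward the row that does better against C3 would raise this floor (the equalizing mix achieves -5/3 against both C3 and C2), so the proposed strategy is not optimal.

No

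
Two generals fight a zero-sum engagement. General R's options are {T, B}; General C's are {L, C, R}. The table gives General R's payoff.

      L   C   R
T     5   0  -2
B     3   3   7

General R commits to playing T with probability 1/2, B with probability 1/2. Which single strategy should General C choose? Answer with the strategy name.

C

If General C plays L, General R's expected payoff is (1/2)·5 + (1/2)·3 = 4.
If General C plays C, General R's expected payoff is (1/2)·0 + (1/2)·3 = 3/2.
If General C plays R, General R's expected payoff is (1/2)·(-2) + (1/2)·7 = 5/2.
General C minimizes General R's payoff; the smallest is 3/2, so the best response is C.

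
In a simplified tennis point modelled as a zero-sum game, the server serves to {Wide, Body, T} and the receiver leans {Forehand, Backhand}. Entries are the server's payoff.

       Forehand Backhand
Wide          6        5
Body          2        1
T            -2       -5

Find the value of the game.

5

Row minima: Wide → 5, Body → 1, T → -5; maximin = 5.
Column maxima: Forehand → 6, Backhand → 5; minimax = 5.
Since maximin = minimax = 5, there is a saddle point and the value is 5.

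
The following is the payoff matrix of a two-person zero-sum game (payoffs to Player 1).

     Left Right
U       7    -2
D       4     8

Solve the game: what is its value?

64/13

Row minima: U → -2, D → 4; maximin = 4.
Column maxima: Left → 7, Right → 8; minimax = 7.
4 ≠ 7, so there is no saddle point; optimal play is mixed.
Let Player 1 play U with probability p. Expected payoff against Left: 7p + 4(1−p) = 3p + 4; against Right: (-2)p + 8(1−p) = −10p + 8.
Setting these equal: 3p + 4 = −10p + 8 ⇒ 13p = 4 ⇒ p = 4/13, and the value is (3)·(4/13) + 4 = 64/13.
For Player 2: with q = P(Left), equating U's and D's payoffs gives 9q − 2 = −4q + 8 ⇒ q = 10/13.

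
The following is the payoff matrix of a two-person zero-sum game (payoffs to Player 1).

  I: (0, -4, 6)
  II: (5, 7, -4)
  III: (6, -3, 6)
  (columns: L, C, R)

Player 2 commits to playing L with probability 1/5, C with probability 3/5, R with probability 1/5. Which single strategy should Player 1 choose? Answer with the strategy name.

Expected payoff of I: (1/5)·0 + (3/5)·(-4) + (1/5)·6 = -6/5.
Expected payoff of II: (1/5)·5 + (3/5)·7 + (1/5)·(-4) = 22/5.
Expected payoff of III: (1/5)·6 + (3/5)·(-3) + (1/5)·6 = 3/5.
The largest is 22/5, so Player 1's best response is II.

II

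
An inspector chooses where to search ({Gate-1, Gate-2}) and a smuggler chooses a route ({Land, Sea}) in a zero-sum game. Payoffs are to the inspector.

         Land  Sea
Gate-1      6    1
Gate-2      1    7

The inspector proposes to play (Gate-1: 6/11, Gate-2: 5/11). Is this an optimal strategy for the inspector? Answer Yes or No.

Yes

Against Land this mix gives (6/11)·6 + (5/11)·1 = 41/11.
Against Sea this mix gives (6/11)·1 + (5/11)·7 = 41/11.
All of the smuggler's active replies (Land, Sea) yield 41/11, and no column does worse for the inspector. The mix makes the smuggler indifferent and guarantees 41/11, so it is optimal.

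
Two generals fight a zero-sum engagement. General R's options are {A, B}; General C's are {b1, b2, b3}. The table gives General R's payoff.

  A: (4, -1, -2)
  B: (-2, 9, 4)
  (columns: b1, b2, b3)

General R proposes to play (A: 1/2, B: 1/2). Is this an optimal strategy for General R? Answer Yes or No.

Against b1 this mix gives (1/2)·4 + (1/2)·(-2) = 1.
Against b2 this mix gives (1/2)·(-1) + (1/2)·9 = 4.
Against b3 this mix gives (1/2)·(-2) + (1/2)·4 = 1.
All of General C's active replies (b1, b3) yield 1, and no column does worse for General R. The mix makes General C indifferent and guarantees 1, so it is optimal.

Yes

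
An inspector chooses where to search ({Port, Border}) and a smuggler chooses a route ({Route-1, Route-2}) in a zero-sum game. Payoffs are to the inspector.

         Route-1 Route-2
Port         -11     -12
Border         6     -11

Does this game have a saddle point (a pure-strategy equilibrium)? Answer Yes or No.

Yes

Row minima: Port → -12, Border → -11; maximin = -11.
Column maxima: Route-1 → 6, Route-2 → -11; minimax = -11.
maximin = minimax = -11, so a saddle point exists.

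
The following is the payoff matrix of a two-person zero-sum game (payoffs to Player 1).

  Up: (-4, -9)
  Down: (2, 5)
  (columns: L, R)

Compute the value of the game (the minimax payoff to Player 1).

Row minima: Up → -9, Down → 2; maximin = 2.
Column maxima: L → 2, R → 5; minimax = 2.
Since maximin = minimax = 2, there is a saddle point and the value is 2.

2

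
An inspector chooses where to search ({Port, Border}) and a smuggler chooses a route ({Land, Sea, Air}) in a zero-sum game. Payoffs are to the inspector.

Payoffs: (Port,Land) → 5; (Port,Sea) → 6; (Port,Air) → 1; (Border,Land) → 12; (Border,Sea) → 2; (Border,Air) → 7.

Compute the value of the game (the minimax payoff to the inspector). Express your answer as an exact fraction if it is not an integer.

Row minima: Port → 1, Border → 2; maximin = 2.
Column maxima: Land → 12, Sea → 6, Air → 7; minimax = 6.
2 ≠ 6, so there is no saddle point; optimal play is mixed.
Land is strictly dominated by Air (it gives the inspector strictly more in every row), so the smuggler never plays it.
On the remaining 2×2 (Port, Border vs Sea, Air):
Let the inspector play Port with probability p. Expected payoff against Sea: 6p + 2(1−p) = 4p + 2; against Air: 1p + 7(1−p) = −6p + 7.
Setting these equal: 4p + 2 = −6p + 7 ⇒ 10p = 5 ⇒ p = 1/2, and the value is (4)·(1/2) + 2 = 4.
For the smuggler: with q = P(Sea), equating Port's and Border's payoffs gives 5q + 1 = −5q + 7 ⇒ q = 3/5.

4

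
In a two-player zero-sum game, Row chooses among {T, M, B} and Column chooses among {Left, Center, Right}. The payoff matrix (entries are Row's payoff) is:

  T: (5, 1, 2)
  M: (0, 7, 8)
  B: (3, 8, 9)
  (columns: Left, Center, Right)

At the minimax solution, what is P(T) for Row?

Row minima: T → 1, M → 0, B → 3; maximin = 3.
Column maxima: Left → 5, Center → 8, Right → 9; minimax = 5.
3 ≠ 5, so there is no saddle point; optimal play is mixed.
M is strictly dominated by B, so Row never plays it.
Right is strictly dominated by Center (it gives Row strictly more in every row), so Column never plays it.
On the remaining 2×2 (T, B vs Left, Center):
Let Row play T with probability p. Expected payoff against Left: 5p + 3(1−p) = 2p + 3; against Center: 1p + 8(1−p) = −7p + 8.
Setting these equal: 2p + 3 = −7p + 8 ⇒ 9p = 5 ⇒ p = 5/9, and the value is (2)·(5/9) + 3 = 37/9.
For Column: with q = P(Left), equating T's and B's payoffs gives 4q + 1 = −5q + 8 ⇒ q = 7/9.

5/9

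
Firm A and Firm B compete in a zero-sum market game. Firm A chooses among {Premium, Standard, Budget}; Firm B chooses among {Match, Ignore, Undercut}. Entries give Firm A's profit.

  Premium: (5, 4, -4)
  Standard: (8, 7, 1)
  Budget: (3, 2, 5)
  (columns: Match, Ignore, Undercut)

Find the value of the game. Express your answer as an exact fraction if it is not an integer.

Row minima: Premium → -4, Standard → 1, Budget → 2; maximin = 2.
Column maxima: Match → 8, Ignore → 7, Undercut → 5; minimax = 5.
2 ≠ 5, so there is no saddle point; optimal play is mixed.
Premium is strictly dominated by Standard, so Firm A never plays it.
Match is strictly dominated by Ignore (it gives Firm A strictly more in every row), so Firm B never plays it.
On the remaining 2×2 (Standard, Budget vs Ignore, Undercut):
Let Firm A play Standard with probability p. Expected payoff against Ignore: 7p + 2(1−p) = 5p + 2; against Undercut: 1p + 5(1−p) = −4p + 5.
Setting these equal: 5p + 2 = −4p + 5 ⇒ 9p = 3 ⇒ p = 1/3, and the value is (5)·(1/3) + 2 = 11/3.
For Firm B: with q = P(Ignore), equating Standard's and Budget's payoffs gives 6q + 1 = −3q + 5 ⇒ q = 4/9.

11/3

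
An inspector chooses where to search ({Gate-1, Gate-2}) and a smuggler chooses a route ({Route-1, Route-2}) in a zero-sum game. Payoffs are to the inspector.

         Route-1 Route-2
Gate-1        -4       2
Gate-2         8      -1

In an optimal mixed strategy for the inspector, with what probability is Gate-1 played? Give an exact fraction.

Row minima: Gate-1 → -4, Gate-2 → -1; maximin = -1.
Column maxima: Route-1 → 8, Route-2 → 2; minimax = 2.
-1 ≠ 2, so there is no saddle point; optimal play is mixed.
Let the inspector play Gate-1 with probability p. Expected payoff against Route-1: (-4)p + 8(1−p) = −12p + 8; against Route-2: 2p + (-1)(1−p) = 3p − 1.
Setting these equal: −12p + 8 = 3p − 1 ⇒ −15p = -9 ⇒ p = 3/5, and the value is (-12)·(3/5) + 8 = 4/5.
For the smuggler: with q = P(Route-1), equating Gate-1's and Gate-2's payoffs gives −6q + 2 = 9q − 1 ⇒ q = 1/5.

3/5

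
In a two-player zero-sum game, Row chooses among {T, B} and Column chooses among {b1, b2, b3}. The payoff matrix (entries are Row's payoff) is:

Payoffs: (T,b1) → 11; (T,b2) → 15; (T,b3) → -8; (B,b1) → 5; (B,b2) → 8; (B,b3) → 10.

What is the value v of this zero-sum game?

Row minima: T → -8, B → 5; maximin = 5.
Column maxima: b1 → 11, b2 → 15, b3 → 10; minimax = 10.
5 ≠ 10, so there is no saddle point; optimal play is mixed.
b2 is strictly dominated by b1 (it gives Row strictly more in every row), so Column never plays it.
On the remaining 2×2 (T, B vs b1, b3):
Let Row play T with probability p. Expected payoff against b1: 11p + 5(1−p) = 6p + 5; against b3: (-8)p + 10(1−p) = −18p + 10.
Setting these equal: 6p + 5 = −18p + 10 ⇒ 24p = 5 ⇒ p = 5/24, and the value is (6)·(5/24) + 5 = 25/4.
For Column: with q = P(b1), equating T's and B's payoffs gives 19q − 8 = −5q + 10 ⇒ q = 3/4.

25/4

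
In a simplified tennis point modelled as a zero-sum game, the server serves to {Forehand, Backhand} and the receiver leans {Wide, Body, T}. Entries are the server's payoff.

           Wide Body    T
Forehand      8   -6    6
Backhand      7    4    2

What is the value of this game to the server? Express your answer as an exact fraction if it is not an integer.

Row minima: Forehand → -6, Backhand → 2; maximin = 2.
Column maxima: Wide → 8, Body → 4, T → 6; minimax = 4.
2 ≠ 4, so there is no saddle point; optimal play is mixed.
Wide is strictly dominated by Body (it gives the server strictly more in every row), so the receiver never plays it.
On the remaining 2×2 (Forehand, Backhand vs Body, T):
Let the server play Forehand with probability p. Expected payoff against Body: (-6)p + 4(1−p) = −10p + 4; against T: 6p + 2(1−p) = 4p + 2.
Setting these equal: −10p + 4 = 4p + 2 ⇒ −14p = -2 ⇒ p = 1/7, and the value is (-10)·(1/7) + 4 = 18/7.
For the receiver: with q = P(Body), equating Forehand's and Backhand's payoffs gives −12q + 6 = 2q + 2 ⇒ q = 2/7.

18/7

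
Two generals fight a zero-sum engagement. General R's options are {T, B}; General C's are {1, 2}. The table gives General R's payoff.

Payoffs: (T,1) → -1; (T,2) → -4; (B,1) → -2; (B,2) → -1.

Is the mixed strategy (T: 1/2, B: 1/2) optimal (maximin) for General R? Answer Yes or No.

Against 1 this mix gives (1/2)·(-1) + (1/2)·(-2) = -3/2.
Against 2 this mix gives (1/2)·(-4) + (1/2)·(-1) = -5/2.
General C will play 2, holding General R to -5/2. Shifting weight toward the row that does better against 2 would raise this floor (the equalizing mix achieves -7/4 against both 2 and 1), so the proposed strategy is not optimal.

No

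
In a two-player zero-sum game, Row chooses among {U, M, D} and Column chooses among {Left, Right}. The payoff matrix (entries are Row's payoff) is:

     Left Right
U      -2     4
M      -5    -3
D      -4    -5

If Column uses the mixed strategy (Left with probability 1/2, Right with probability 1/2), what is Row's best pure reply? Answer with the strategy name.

Expected payoff of U: (1/2)·(-2) + (1/2)·4 = 1.
Expected payoff of M: (1/2)·(-5) + (1/2)·(-3) = -4.
Expected payoff of D: (1/2)·(-4) + (1/2)·(-5) = -9/2.
The largest is 1, so Row's best response is U.

U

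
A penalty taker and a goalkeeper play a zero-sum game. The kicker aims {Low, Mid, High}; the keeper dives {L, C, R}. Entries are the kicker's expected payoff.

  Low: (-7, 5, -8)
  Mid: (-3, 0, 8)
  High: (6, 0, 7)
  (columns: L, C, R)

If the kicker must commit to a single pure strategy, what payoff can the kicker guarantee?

Row minima: Low → -8, Mid → -3, High → 0.
The best of these is 0.

0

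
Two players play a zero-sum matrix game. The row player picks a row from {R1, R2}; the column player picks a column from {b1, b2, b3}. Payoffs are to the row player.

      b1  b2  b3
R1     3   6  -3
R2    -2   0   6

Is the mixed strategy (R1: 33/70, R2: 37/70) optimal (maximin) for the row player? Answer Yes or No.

Against b1 this mix gives (33/70)·3 + (37/70)·(-2) = 5/14.
Against b2 this mix gives (33/70)·6 + (37/70)·0 = 99/35.
Against b3 this mix gives (33/70)·(-3) + (37/70)·6 = 123/70.
The column player will play b1, holding the row player to 5/14. Shifting weight toward the row that does better against b1 would raise this floor (the equalizing mix achieves 6/7 against both b1 and b3), so the proposed strategy is not optimal.

No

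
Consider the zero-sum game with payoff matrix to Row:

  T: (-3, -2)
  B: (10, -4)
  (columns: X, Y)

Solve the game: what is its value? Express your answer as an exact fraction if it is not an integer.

Row minima: T → -3, B → -4; maximin = -3.
Column maxima: X → 10, Y → -2; minimax = -2.
-3 ≠ -2, so there is no saddle point; optimal play is mixed.
Let Row play T with probability p. Expected payoff against X: (-3)p + 10(1−p) = −13p + 10; against Y: (-2)p + (-4)(1−p) = 2p − 4.
Setting these equal: −13p + 10 = 2p − 4 ⇒ −15p = -14 ⇒ p = 14/15, and the value is (-13)·(14/15) + 10 = -32/15.
For Column: with q = P(X), equating T's and B's payoffs gives −q − 2 = 14q − 4 ⇒ q = 2/15.

-32/15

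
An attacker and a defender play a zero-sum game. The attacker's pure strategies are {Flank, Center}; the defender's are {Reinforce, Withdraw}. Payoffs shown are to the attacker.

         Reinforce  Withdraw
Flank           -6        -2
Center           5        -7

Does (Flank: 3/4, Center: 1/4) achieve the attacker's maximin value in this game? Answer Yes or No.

Yes

Against Reinforce this mix gives (3/4)·(-6) + (1/4)·5 = -13/4.
Against Withdraw this mix gives (3/4)·(-2) + (1/4)·(-7) = -13/4.
All of the defender's active replies (Reinforce, Withdraw) yield -13/4, and no column does worse for the attacker. The mix makes the defender indifferent and guarantees -13/4, so it is optimal.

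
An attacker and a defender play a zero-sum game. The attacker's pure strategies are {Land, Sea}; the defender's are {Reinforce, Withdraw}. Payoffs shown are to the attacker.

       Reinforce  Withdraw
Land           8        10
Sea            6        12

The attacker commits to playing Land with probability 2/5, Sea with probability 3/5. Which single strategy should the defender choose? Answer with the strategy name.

Reinforce

If the defender plays Reinforce, the attacker's expected payoff is (2/5)·8 + (3/5)·6 = 34/5.
If the defender plays Withdraw, the attacker's expected payoff is (2/5)·10 + (3/5)·12 = 56/5.
The defender minimizes the attacker's payoff; the smallest is 34/5, so the best response is Reinforce.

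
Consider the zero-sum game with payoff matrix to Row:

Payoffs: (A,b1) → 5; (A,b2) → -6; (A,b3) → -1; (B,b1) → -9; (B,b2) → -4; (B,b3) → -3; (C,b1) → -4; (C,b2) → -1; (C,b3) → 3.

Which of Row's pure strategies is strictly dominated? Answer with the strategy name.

C gives a strictly higher payoff than B against every column: -4 > -9, -1 > -4, 3 > -3.
So B is strictly dominated and Row never plays it.

B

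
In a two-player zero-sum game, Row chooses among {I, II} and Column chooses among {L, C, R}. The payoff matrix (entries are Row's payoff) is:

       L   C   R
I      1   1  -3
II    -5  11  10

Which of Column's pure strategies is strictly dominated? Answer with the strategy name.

R holds Row's payoff strictly below C in every row: -3 < 1, 10 < 11.
So C is strictly dominated for Column.

C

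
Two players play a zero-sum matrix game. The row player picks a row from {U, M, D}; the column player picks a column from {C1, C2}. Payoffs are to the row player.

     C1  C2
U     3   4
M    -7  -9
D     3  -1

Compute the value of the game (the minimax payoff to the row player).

Row minima: U → 3, M → -9, D → -1; maximin = 3.
Column maxima: C1 → 3, C2 → 4; minimax = 3.
Since maximin = minimax = 3, there is a saddle point and the value is 3.

3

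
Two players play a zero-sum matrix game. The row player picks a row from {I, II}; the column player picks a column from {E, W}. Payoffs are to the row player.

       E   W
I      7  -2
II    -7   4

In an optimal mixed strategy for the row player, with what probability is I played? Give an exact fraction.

11/20

Row minima: I → -2, II → -7; maximin = -2.
Column maxima: E → 7, W → 4; minimax = 4.
-2 ≠ 4, so there is no saddle point; optimal play is mixed.
Let the row player play I with probability p. Expected payoff against E: 7p + (-7)(1−p) = 14p − 7; against W: (-2)p + 4(1−p) = −6p + 4.
Setting these equal: 14p − 7 = −6p + 4 ⇒ 20p = 11 ⇒ p = 11/20, and the value is (14)·(11/20) − 7 = 7/10.
For the column player: with q = P(E), equating I's and II's payoffs gives 9q − 2 = −11q + 4 ⇒ q = 3/10.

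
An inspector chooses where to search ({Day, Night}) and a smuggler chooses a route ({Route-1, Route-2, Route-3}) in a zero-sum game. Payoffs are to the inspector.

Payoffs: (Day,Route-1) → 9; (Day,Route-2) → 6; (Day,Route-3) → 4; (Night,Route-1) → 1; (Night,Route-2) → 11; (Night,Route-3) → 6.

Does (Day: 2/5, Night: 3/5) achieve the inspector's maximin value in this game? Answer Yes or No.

No

Against Route-1 this mix gives (2/5)·9 + (3/5)·1 = 21/5.
Against Route-2 this mix gives (2/5)·6 + (3/5)·11 = 9.
Against Route-3 this mix gives (2/5)·4 + (3/5)·6 = 26/5.
The smuggler will play Route-1, holding the inspector to 21/5. Shifting weight toward the row that does better against Route-1 would raise this floor (the equalizing mix achieves 5 against both Route-1 and Route-3), so the proposed strategy is not optimal.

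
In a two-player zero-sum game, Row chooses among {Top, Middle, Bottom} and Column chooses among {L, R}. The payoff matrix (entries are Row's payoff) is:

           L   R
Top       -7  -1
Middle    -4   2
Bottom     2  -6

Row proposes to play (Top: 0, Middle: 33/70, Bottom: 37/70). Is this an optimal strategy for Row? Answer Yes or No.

Against L this mix gives (33/70)·(-4) + (37/70)·2 = -29/35.
Against R this mix gives (33/70)·2 + (37/70)·(-6) = -78/35.
Column will play R, holding Row to -78/35. Shifting weight toward the row that does better against R would raise this floor (the equalizing mix achieves -10/7 against both R and L), so the proposed strategy is not optimal.

No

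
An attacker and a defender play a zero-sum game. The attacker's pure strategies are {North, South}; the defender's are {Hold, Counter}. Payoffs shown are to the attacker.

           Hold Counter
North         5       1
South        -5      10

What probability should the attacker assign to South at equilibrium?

4/19

Row minima: North → 1, South → -5; maximin = 1.
Column maxima: Hold → 5, Counter → 10; minimax = 5.
1 ≠ 5, so there is no saddle point; optimal play is mixed.
Let the attacker play North with probability p. Expected payoff against Hold: 5p + (-5)(1−p) = 10p − 5; against Counter: 1p + 10(1−p) = −9p + 10.
Setting these equal: 10p − 5 = −9p + 10 ⇒ 19p = 15 ⇒ p = 15/19, and the value is (10)·(15/19) − 5 = 55/19.
For the defender: with q = P(Hold), equating North's and South's payoffs gives 4q + 1 = −15q + 10 ⇒ q = 9/19.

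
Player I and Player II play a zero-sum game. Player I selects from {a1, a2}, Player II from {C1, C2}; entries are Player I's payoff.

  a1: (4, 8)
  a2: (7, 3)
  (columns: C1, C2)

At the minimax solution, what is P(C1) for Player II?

Row minima: a1 → 4, a2 → 3; maximin = 4.
Column maxima: C1 → 7, C2 → 8; minimax = 7.
4 ≠ 7, so there is no saddle point; optimal play is mixed.
Let Player I play a1 with probability p. Expected payoff against C1: 4p + 7(1−p) = −3p + 7; against C2: 8p + 3(1−p) = 5p + 3.
Setting these equal: −3p + 7 = 5p + 3 ⇒ −8p = -4 ⇒ p = 1/2, and the value is (-3)·(1/2) + 7 = 11/2.
For Player II: with q = P(C1), equating a1's and a2's payoffs gives −4q + 8 = 4q + 3 ⇒ q = 5/8.

5/8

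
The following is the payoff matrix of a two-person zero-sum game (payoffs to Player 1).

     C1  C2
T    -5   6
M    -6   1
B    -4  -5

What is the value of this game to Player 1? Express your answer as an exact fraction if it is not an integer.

Row minima: T → -5, M → -6, B → -5; maximin = -5.
Column maxima: C1 → -4, C2 → 6; minimax = -4.
-5 ≠ -4, so there is no saddle point; optimal play is mixed.
M is strictly dominated by T, so Player 1 never plays it.
On the remaining 2×2 (T, B vs C1, C2):
Let Player 1 play T with probability p. Expected payoff against C1: (-5)p + (-4)(1−p) = −p − 4; against C2: 6p + (-5)(1−p) = 11p − 5.
Setting these equal: −p − 4 = 11p − 5 ⇒ −12p = -1 ⇒ p = 1/12, and the value is (-1)·(1/12) − 4 = -49/12.
For Player 2: with q = P(C1), equating T's and B's payoffs gives −11q + 6 = q − 5 ⇒ q = 11/12.

-49/12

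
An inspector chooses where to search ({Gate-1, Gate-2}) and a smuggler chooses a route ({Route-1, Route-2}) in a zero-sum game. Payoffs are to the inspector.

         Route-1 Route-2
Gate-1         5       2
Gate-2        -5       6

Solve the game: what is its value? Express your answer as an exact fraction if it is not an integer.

Row minima: Gate-1 → 2, Gate-2 → -5; maximin = 2.
Column maxima: Route-1 → 5, Route-2 → 6; minimax = 5.
2 ≠ 5, so there is no saddle point; optimal play is mixed.
Let the inspector play Gate-1 with probability p. Expected payoff against Route-1: 5p + (-5)(1−p) = 10p − 5; against Route-2: 2p + 6(1−p) = −4p + 6.
Setting these equal: 10p − 5 = −4p + 6 ⇒ 14p = 11 ⇒ p = 11/14, and the value is (10)·(11/14) − 5 = 20/7.
For the smuggler: with q = P(Route-1), equating Gate-1's and Gate-2's payoffs gives 3q + 2 = −11q + 6 ⇒ q = 2/7.

20/7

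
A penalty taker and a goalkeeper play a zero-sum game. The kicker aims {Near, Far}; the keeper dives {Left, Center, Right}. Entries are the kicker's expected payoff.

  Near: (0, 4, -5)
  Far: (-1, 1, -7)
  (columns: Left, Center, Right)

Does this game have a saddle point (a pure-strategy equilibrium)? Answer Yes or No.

Row minima: Near → -5, Far → -7; maximin = -5.
Column maxima: Left → 0, Center → 4, Right → -5; minimax = -5.
maximin = minimax = -5, so a saddle point exists.

Yes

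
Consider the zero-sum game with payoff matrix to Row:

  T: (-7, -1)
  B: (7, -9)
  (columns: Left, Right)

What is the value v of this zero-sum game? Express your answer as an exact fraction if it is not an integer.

Row minima: T → -7, B → -9; maximin = -7.
Column maxima: Left → 7, Right → -1; minimax = -1.
-7 ≠ -1, so there is no saddle point; optimal play is mixed.
Let Row play T with probability p. Expected payoff against Left: (-7)p + 7(1−p) = −14p + 7; against Right: (-1)p + (-9)(1−p) = 8p − 9.
Setting these equal: −14p + 7 = 8p − 9 ⇒ −22p = -16 ⇒ p = 8/11, and the value is (-14)·(8/11) + 7 = -35/11.
For Column: with q = P(Left), equating T's and B's payoffs gives −6q − 1 = 16q − 9 ⇒ q = 4/11.

-35/11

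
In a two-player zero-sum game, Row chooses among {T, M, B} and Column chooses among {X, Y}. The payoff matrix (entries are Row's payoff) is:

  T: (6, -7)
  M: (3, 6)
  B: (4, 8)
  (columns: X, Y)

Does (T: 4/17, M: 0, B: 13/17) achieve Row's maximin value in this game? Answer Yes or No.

Against X this mix gives (4/17)·6 + (13/17)·4 = 76/17.
Against Y this mix gives (4/17)·(-7) + (13/17)·8 = 76/17.
All of Column's active replies (X, Y) yield 76/17, and no column does worse for Row. The mix makes Column indifferent and guarantees 76/17, so it is optimal.

Yes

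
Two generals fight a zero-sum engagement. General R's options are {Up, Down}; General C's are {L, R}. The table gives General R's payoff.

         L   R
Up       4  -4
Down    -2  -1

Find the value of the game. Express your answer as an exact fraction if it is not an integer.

-4/3

Row minima: Up → -4, Down → -2; maximin = -2.
Column maxima: L → 4, R → -1; minimax = -1.
-2 ≠ -1, so there is no saddle point; optimal play is mixed.
Let General R play Up with probability p. Expected payoff against L: 4p + (-2)(1−p) = 6p − 2; against R: (-4)p + (-1)(1−p) = −3p − 1.
Setting these equal: 6p − 2 = −3p − 1 ⇒ 9p = 1 ⇒ p = 1/9, and the value is (6)·(1/9) − 2 = -4/3.
For General C: with q = P(L), equating Up's and Down's payoffs gives 8q − 4 = −q − 1 ⇒ q = 1/3.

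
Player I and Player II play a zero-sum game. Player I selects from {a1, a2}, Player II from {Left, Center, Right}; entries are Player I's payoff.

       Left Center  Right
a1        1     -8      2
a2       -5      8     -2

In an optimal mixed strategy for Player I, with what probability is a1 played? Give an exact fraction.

Row minima: a1 → -8, a2 → -5; maximin = -5.
Column maxima: Left → 1, Center → 8, Right → 2; minimax = 1.
-5 ≠ 1, so there is no saddle point; optimal play is mixed.
Right is strictly dominated by Left (it gives Player I strictly more in every row), so Player II never plays it.
On the remaining 2×2 (a1, a2 vs Left, Center):
Let Player I play a1 with probability p. Expected payoff against Left: 1p + (-5)(1−p) = 6p − 5; against Center: (-8)p + 8(1−p) = −16p + 8.
Setting these equal: 6p − 5 = −16p + 8 ⇒ 22p = 13 ⇒ p = 13/22, and the value is (6)·(13/22) − 5 = -16/11.
For Player II: with q = P(Left), equating a1's and a2's payoffs gives 9q − 8 = −13q + 8 ⇒ q = 8/11.

13/22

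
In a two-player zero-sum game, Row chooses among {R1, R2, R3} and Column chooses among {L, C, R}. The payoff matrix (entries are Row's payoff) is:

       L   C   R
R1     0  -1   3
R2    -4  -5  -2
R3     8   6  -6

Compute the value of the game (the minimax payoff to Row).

3/4

Row minima: R1 → -1, R2 → -5, R3 → -6; maximin = -1.
Column maxima: L → 8, C → 6, R → 3; minimax = 3.
-1 ≠ 3, so there is no saddle point; optimal play is mixed.
R2 is strictly dominated by R1, so Row never plays it.
L is strictly dominated by C (it gives Row strictly more in every row), so Column never plays it.
On the remaining 2×2 (R1, R3 vs C, R):
Let Row play R1 with probability p. Expected payoff against C: (-1)p + 6(1−p) = −7p + 6; against R: 3p + (-6)(1−p) = 9p − 6.
Setting these equal: −7p + 6 = 9p − 6 ⇒ −16p = -12 ⇒ p = 3/4, and the value is (-7)·(3/4) + 6 = 3/4.
For Column: with q = P(C), equating R1's and R3's payoffs gives −4q + 3 = 12q − 6 ⇒ q = 9/16.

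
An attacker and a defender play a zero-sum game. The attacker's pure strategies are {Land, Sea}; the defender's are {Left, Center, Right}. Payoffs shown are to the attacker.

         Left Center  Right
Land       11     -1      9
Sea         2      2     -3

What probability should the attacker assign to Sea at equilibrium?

Row minima: Land → -1, Sea → -3; maximin = -1.
Column maxima: Left → 11, Center → 2, Right → 9; minimax = 2.
-1 ≠ 2, so there is no saddle point; optimal play is mixed.
Left is strictly dominated by Right (it gives the attacker strictly more in every row), so the defender never plays it.
On the remaining 2×2 (Land, Sea vs Center, Right):
Let the attacker play Land with probability p. Expected payoff against Center: (-1)p + 2(1−p) = −3p + 2; against Right: 9p + (-3)(1−p) = 12p − 3.
Setting these equal: −3p + 2 = 12p − 3 ⇒ −15p = -5 ⇒ p = 1/3, and the value is (-3)·(1/3) + 2 = 1.
For the defender: with q = P(Center), equating Land's and Sea's payoffs gives −10q + 9 = 5q − 3 ⇒ q = 4/5.

2/3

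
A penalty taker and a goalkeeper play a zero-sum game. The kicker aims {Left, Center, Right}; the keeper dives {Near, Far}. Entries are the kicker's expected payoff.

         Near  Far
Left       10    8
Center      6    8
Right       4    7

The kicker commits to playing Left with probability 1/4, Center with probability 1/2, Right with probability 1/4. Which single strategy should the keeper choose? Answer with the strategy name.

If the keeper plays Near, the kicker's expected payoff is (1/4)·10 + (1/2)·6 + (1/4)·4 = 13/2.
If the keeper plays Far, the kicker's expected payoff is (1/4)·8 + (1/2)·8 + (1/4)·7 = 31/4.
The keeper minimizes the kicker's payoff; the smallest is 13/2, so the best response is Near.

Near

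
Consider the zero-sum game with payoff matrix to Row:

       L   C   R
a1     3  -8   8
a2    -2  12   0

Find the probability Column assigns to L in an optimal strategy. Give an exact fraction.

4/5

Row minima: a1 → -8, a2 → -2; maximin = -2.
Column maxima: L → 3, C → 12, R → 8; minimax = 3.
-2 ≠ 3, so there is no saddle point; optimal play is mixed.
R is strictly dominated by L (it gives Row strictly more in every row), so Column never plays it.
On the remaining 2×2 (a1, a2 vs L, C):
Let Row play a1 with probability p. Expected payoff against L: 3p + (-2)(1−p) = 5p − 2; against C: (-8)p + 12(1−p) = −20p + 12.
Setting these equal: 5p − 2 = −20p + 12 ⇒ 25p = 14 ⇒ p = 14/25, and the value is (5)·(14/25) − 2 = 4/5.
For Column: with q = P(L), equating a1's and a2's payoffs gives 11q − 8 = −14q + 12 ⇒ q = 4/5.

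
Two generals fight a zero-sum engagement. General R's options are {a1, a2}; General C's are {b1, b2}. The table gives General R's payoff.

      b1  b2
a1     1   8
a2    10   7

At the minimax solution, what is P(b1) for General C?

Row minima: a1 → 1, a2 → 7; maximin = 7.
Column maxima: b1 → 10, b2 → 8; minimax = 8.
7 ≠ 8, so there is no saddle point; optimal play is mixed.
Let General R play a1 with probability p. Expected payoff against b1: 1p + 10(1−p) = −9p + 10; against b2: 8p + 7(1−p) = p + 7.
Setting these equal: −9p + 10 = p + 7 ⇒ −10p = -3 ⇒ p = 3/10, and the value is (-9)·(3/10) + 10 = 73/10.
For General C: with q = P(b1), equating a1's and a2's payoffs gives −7q + 8 = 3q + 7 ⇒ q = 1/10.

1/10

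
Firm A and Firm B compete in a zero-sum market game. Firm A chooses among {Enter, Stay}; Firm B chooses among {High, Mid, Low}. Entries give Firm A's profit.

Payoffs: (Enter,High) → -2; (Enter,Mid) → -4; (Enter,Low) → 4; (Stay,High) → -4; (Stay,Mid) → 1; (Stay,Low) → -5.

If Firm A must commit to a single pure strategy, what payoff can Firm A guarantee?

Row minima: Enter → -4, Stay → -5.
The best of these is -4.

-4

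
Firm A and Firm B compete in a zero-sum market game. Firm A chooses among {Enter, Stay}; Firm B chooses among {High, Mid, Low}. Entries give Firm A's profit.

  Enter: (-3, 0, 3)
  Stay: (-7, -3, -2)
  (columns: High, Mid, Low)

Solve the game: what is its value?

Row minima: Enter → -3, Stay → -7; maximin = -3.
Column maxima: High → -3, Mid → 0, Low → 3; minimax = -3.
Since maximin = minimax = -3, there is a saddle point and the value is -3.

-3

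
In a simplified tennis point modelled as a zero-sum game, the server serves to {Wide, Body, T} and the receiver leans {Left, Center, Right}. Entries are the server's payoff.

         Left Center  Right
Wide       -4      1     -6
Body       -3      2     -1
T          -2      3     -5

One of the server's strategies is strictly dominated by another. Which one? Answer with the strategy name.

Wide

Body gives a strictly higher payoff than Wide against every column: -3 > -4, 2 > 1, -1 > -6.
So Wide is strictly dominated and the server never plays it.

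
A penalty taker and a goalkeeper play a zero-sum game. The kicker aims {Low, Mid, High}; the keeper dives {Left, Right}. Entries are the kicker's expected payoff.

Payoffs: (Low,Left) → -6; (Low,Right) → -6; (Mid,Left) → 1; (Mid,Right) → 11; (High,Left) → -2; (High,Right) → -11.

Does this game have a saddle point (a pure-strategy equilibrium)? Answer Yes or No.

Yes

Row minima: Low → -6, Mid → 1, High → -11; maximin = 1.
Column maxima: Left → 1, Right → 11; minimax = 1.
maximin = minimax = 1, so a saddle point exists.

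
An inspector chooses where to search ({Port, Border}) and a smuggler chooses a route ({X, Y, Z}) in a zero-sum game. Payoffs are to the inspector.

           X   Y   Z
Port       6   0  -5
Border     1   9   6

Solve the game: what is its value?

41/16

Row minima: Port → -5, Border → 1; maximin = 1.
Column maxima: X → 6, Y → 9, Z → 6; minimax = 6.
1 ≠ 6, so there is no saddle point; optimal play is mixed.
Y is strictly dominated by Z (it gives the inspector strictly more in every row), so the smuggler never plays it.
On the remaining 2×2 (Port, Border vs X, Z):
Let the inspector play Port with probability p. Expected payoff against X: 6p + 1(1−p) = 5p + 1; against Z: (-5)p + 6(1−p) = −11p + 6.
Setting these equal: 5p + 1 = −11p + 6 ⇒ 16p = 5 ⇒ p = 5/16, and the value is (5)·(5/16) + 1 = 41/16.
For the smuggler: with q = P(X), equating Port's and Border's payoffs gives 11q − 5 = −5q + 6 ⇒ q = 11/16.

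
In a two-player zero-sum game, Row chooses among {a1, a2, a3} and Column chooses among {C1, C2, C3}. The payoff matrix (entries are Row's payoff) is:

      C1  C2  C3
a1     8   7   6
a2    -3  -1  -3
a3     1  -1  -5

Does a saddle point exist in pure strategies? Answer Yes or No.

Row minima: a1 → 6, a2 → -3, a3 → -5; maximin = 6.
Column maxima: C1 → 8, C2 → 7, C3 → 6; minimax = 6.
maximin = minimax = 6, so a saddle point exists.

Yes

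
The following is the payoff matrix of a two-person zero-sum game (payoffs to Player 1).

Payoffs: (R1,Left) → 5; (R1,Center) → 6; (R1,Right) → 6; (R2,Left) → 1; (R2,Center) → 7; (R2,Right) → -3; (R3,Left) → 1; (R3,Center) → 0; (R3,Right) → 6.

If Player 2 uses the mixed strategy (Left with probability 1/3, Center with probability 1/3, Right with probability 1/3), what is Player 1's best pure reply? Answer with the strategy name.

R1

Expected payoff of R1: (1/3)·5 + (1/3)·6 + (1/3)·6 = 17/3.
Expected payoff of R2: (1/3)·1 + (1/3)·7 + (1/3)·(-3) = 5/3.
Expected payoff of R3: (1/3)·1 + (1/3)·0 + (1/3)·6 = 7/3.
The largest is 17/3, so Player 1's best response is R1.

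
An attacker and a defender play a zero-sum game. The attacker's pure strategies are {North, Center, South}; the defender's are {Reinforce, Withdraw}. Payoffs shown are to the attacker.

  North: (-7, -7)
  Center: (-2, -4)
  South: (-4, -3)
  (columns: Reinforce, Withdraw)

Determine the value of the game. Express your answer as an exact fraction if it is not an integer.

-10/3

Row minima: North → -7, Center → -4, South → -4; maximin = -4.
Column maxima: Reinforce → -2, Withdraw → -3; minimax = -3.
-4 ≠ -3, so there is no saddle point; optimal play is mixed.
North is strictly dominated by Center, so the attacker never plays it.
On the remaining 2×2 (Center, South vs Reinforce, Withdraw):
Let the attacker play Center with probability p. Expected payoff against Reinforce: (-2)p + (-4)(1−p) = 2p − 4; against Withdraw: (-4)p + (-3)(1−p) = −p − 3.
Setting these equal: 2p − 4 = −p − 3 ⇒ 3p = 1 ⇒ p = 1/3, and the value is (2)·(1/3) − 4 = -10/3.
For the defender: with q = P(Reinforce), equating Center's and South's payoffs gives 2q − 4 = −q − 3 ⇒ q = 1/3.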